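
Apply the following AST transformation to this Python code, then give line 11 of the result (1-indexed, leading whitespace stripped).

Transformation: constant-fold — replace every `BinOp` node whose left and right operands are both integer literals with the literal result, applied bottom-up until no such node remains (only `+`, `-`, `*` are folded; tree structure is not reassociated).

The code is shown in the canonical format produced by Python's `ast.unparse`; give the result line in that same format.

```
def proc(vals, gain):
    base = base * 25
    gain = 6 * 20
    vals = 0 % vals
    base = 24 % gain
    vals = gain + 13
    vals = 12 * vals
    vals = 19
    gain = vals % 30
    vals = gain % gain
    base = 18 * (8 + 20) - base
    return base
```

base = 504 - base

Transformed code:
def proc(vals, gain):
    base = base * 25
    gain = 120
    vals = 0 % vals
    base = 24 % gain
    vals = gain + 13
    vals = 12 * vals
    vals = 19
    gain = vals % 30
    vals = gain % gain
    base = 504 - base
    return base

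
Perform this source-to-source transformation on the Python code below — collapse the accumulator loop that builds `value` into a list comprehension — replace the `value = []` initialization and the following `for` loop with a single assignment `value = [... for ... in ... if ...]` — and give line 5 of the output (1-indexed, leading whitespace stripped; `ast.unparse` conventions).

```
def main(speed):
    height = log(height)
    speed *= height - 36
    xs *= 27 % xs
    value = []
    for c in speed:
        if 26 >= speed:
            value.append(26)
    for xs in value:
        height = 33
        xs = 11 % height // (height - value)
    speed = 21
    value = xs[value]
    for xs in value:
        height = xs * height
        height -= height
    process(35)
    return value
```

value = [26 for c in speed if 26 >= speed]

Transformed code:
def main(speed):
    height = log(height)
    speed *= height - 36
    xs *= 27 % xs
    value = [26 for c in speed if 26 >= speed]
    for xs in value:
        height = 33
        xs = 11 % height // (height - value)
    speed = 21
    value = xs[value]
    for xs in value:
        height = xs * height
        height -= height
    process(35)
    return value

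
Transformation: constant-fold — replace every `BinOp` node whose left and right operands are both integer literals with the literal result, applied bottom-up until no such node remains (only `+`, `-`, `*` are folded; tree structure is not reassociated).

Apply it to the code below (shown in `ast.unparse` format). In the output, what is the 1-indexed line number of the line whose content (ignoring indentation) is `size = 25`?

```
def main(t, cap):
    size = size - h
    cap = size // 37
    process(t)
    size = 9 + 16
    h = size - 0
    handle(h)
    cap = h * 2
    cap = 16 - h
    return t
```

Transformed code:
def main(t, cap):
    size = size - h
    cap = size // 37
    process(t)
    size = 25
    h = size - 0
    handle(h)
    cap = h * 2
    cap = 16 - h
    return t

5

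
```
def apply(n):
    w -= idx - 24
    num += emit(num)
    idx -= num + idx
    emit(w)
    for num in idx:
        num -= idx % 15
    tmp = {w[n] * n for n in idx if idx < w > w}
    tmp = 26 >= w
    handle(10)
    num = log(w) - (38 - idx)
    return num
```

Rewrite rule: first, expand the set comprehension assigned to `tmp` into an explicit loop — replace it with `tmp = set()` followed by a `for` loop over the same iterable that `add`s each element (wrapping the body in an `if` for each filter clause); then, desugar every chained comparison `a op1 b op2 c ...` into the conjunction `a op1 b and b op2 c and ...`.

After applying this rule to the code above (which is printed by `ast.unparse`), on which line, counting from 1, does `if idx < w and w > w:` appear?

Transformed code:
def apply(n):
    w -= idx - 24
    num += emit(num)
    idx -= num + idx
    emit(w)
    for num in idx:
        num -= idx % 15
    tmp = set()
    for n in idx:
        if idx < w and w > w:
            tmp.add(w[n] * n)
    tmp = 26 >= w
    handle(10)
    num = log(w) - (38 - idx)
    return num

10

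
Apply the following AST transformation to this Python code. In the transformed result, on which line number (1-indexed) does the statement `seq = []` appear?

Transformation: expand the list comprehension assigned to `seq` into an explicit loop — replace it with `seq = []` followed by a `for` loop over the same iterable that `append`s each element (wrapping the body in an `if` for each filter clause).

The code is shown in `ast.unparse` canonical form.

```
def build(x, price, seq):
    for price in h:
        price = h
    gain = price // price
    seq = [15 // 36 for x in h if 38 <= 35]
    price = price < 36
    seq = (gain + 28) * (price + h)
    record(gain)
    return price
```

Transformed code:
def build(x, price, seq):
    for price in h:
        price = h
    gain = price // price
    seq = []
    for x in h:
        if 38 <= 35:
            seq.append(15 // 36)
    price = price < 36
    seq = (gain + 28) * (price + h)
    record(gain)
    return price

5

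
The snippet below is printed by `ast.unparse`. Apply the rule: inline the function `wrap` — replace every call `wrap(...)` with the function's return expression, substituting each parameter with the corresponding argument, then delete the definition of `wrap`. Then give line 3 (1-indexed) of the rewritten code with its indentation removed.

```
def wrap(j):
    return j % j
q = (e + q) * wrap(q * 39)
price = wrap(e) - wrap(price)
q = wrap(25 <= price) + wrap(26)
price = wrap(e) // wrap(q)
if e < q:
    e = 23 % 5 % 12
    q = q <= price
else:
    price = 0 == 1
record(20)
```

q = (25 <= price) % (25 <= price) + 26 % 26

Transformed code:
q = (e + q) * (q * 39 % (q * 39))
price = e % e - price % price
q = (25 <= price) % (25 <= price) + 26 % 26
price = e % e // (q % q)
if e < q:
    e = 23 % 5 % 12
    q = q <= price
else:
    price = 0 == 1
record(20)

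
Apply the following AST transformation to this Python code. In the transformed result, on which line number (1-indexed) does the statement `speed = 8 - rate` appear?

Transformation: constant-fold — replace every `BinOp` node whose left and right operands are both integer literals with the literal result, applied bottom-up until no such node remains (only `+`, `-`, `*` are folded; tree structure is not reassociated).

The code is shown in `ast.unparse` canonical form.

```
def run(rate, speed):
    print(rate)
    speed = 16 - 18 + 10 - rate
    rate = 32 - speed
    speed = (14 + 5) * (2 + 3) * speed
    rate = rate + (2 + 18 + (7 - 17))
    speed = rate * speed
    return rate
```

3

Transformed code:
def run(rate, speed):
    print(rate)
    speed = 8 - rate
    rate = 32 - speed
    speed = 95 * speed
    rate = rate + 10
    speed = rate * speed
    return rate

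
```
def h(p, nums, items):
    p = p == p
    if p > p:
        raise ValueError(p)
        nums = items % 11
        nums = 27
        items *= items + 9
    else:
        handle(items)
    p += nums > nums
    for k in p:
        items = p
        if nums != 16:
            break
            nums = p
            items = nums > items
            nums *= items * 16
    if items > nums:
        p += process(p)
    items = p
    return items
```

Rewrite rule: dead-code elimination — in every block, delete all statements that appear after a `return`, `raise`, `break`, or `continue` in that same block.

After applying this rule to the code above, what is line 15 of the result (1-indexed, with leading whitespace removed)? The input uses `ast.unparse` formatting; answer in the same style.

Transformed code:
def h(p, nums, items):
    p = p == p
    if p > p:
        raise ValueError(p)
    else:
        handle(items)
    p += nums > nums
    for k in p:
        items = p
        if nums != 16:
            break
    if items > nums:
        p += process(p)
    items = p
    return items

return items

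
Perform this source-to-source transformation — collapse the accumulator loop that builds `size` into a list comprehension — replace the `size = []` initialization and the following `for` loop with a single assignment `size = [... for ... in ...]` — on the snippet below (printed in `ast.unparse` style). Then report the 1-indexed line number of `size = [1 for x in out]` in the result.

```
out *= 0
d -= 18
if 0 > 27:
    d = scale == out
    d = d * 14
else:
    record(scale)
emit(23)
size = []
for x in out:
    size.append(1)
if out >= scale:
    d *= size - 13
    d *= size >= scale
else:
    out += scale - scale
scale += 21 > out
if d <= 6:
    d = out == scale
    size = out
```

9

Transformed code:
out *= 0
d -= 18
if 0 > 27:
    d = scale == out
    d = d * 14
else:
    record(scale)
emit(23)
size = [1 for x in out]
if out >= scale:
    d *= size - 13
    d *= size >= scale
else:
    out += scale - scale
scale += 21 > out
if d <= 6:
    d = out == scale
    size = out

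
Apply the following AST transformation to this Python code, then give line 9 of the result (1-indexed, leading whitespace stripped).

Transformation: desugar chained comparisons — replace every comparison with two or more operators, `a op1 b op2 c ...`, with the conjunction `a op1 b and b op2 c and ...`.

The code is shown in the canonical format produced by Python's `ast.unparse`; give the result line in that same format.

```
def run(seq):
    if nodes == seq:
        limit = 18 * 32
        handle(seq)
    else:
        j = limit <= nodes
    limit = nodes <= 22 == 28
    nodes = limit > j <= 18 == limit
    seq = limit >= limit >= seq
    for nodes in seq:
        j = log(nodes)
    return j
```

seq = limit >= limit and limit >= seq

Transformed code:
def run(seq):
    if nodes == seq:
        limit = 18 * 32
        handle(seq)
    else:
        j = limit <= nodes
    limit = nodes <= 22 and 22 == 28
    nodes = limit > j and j <= 18 and (18 == limit)
    seq = limit >= limit and limit >= seq
    for nodes in seq:
        j = log(nodes)
    return j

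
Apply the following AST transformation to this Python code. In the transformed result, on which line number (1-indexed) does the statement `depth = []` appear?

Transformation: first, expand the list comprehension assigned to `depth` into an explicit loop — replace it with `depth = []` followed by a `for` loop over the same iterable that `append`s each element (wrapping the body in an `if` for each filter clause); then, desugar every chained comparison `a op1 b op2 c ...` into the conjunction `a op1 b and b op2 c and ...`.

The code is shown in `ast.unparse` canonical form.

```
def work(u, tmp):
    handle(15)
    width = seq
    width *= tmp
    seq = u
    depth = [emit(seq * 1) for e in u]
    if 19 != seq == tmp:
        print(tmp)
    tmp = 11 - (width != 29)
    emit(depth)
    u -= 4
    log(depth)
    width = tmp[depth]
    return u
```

6

Transformed code:
def work(u, tmp):
    handle(15)
    width = seq
    width *= tmp
    seq = u
    depth = []
    for e in u:
        depth.append(emit(seq * 1))
    if 19 != seq and seq == tmp:
        print(tmp)
    tmp = 11 - (width != 29)
    emit(depth)
    u -= 4
    log(depth)
    width = tmp[depth]
    return u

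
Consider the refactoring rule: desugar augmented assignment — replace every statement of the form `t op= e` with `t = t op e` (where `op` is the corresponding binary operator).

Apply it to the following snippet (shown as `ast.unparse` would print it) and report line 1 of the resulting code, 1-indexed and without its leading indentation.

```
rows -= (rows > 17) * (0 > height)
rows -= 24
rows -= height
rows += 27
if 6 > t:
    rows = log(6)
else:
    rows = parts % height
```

Transformed code:
rows = rows - (rows > 17) * (0 > height)
rows = rows - 24
rows = rows - height
rows = rows + 27
if 6 > t:
    rows = log(6)
else:
    rows = parts % height

rows = rows - (rows > 17) * (0 > height)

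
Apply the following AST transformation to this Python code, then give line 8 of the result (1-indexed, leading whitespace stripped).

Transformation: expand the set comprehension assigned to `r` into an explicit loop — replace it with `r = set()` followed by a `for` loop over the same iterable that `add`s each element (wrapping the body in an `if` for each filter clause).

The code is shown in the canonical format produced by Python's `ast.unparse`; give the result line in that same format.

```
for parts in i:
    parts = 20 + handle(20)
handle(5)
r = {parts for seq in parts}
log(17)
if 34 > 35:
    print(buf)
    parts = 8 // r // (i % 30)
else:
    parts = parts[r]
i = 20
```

if 34 > 35:

Transformed code:
for parts in i:
    parts = 20 + handle(20)
handle(5)
r = set()
for seq in parts:
    r.add(parts)
log(17)
if 34 > 35:
    print(buf)
    parts = 8 // r // (i % 30)
else:
    parts = parts[r]
i = 20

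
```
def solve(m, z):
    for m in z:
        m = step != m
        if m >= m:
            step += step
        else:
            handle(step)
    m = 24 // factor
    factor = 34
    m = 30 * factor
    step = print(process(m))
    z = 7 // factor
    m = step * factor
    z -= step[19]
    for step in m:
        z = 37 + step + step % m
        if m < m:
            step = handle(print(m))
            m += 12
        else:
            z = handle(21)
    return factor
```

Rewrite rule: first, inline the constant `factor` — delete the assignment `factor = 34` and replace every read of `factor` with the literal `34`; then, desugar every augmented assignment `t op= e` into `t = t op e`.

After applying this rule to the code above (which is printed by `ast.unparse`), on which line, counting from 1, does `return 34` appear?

Transformed code:
def solve(m, z):
    for m in z:
        m = step != m
        if m >= m:
            step = step + step
        else:
            handle(step)
    m = 24 // 34
    m = 30 * 34
    step = print(process(m))
    z = 7 // 34
    m = step * 34
    z = z - step[19]
    for step in m:
        z = 37 + step + step % m
        if m < m:
            step = handle(print(m))
            m = m + 12
        else:
            z = handle(21)
    return 34

21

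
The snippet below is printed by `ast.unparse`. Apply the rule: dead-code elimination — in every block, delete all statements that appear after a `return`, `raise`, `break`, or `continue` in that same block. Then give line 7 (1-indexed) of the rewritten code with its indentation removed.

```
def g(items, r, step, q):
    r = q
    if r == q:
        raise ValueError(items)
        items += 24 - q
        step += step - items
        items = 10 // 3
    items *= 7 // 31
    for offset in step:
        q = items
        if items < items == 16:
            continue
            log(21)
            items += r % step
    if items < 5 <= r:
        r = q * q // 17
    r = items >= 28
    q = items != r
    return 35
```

Transformed code:
def g(items, r, step, q):
    r = q
    if r == q:
        raise ValueError(items)
    items *= 7 // 31
    for offset in step:
        q = items
        if items < items == 16:
            continue
    if items < 5 <= r:
        r = q * q // 17
    r = items >= 28
    q = items != r
    return 35

q = items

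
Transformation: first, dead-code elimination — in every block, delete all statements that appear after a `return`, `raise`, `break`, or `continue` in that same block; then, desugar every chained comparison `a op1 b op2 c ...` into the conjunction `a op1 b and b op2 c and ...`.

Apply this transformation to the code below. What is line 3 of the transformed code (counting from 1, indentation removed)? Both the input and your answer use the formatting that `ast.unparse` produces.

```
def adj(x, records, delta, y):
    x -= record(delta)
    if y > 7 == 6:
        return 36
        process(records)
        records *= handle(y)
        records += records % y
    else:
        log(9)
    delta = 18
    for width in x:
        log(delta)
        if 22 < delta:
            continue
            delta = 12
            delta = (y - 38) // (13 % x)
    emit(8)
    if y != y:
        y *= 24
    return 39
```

if y > 7 and 7 == 6:

Transformed code:
def adj(x, records, delta, y):
    x -= record(delta)
    if y > 7 and 7 == 6:
        return 36
    else:
        log(9)
    delta = 18
    for width in x:
        log(delta)
        if 22 < delta:
            continue
    emit(8)
    if y != y:
        y *= 24
    return 39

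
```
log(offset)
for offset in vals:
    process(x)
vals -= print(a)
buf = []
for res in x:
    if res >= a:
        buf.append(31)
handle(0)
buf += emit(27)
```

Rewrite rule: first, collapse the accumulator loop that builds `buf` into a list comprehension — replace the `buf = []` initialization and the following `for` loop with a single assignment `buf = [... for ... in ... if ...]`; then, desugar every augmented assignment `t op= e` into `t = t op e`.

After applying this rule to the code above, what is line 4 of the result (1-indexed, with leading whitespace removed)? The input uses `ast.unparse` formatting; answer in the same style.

vals = vals - print(a)

Transformed code:
log(offset)
for offset in vals:
    process(x)
vals = vals - print(a)
buf = [31 for res in x if res >= a]
handle(0)
buf = buf + emit(27)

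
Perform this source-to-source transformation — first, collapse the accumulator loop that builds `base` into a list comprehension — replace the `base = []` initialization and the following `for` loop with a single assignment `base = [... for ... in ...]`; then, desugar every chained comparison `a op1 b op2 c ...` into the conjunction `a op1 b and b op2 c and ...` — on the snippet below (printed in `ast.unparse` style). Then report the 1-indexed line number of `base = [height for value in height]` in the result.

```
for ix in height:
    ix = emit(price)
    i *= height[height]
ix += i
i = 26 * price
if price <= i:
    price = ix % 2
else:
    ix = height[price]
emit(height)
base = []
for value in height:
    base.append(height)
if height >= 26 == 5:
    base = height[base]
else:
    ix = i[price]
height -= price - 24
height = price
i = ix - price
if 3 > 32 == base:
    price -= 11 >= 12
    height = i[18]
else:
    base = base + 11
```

11

Transformed code:
for ix in height:
    ix = emit(price)
    i *= height[height]
ix += i
i = 26 * price
if price <= i:
    price = ix % 2
else:
    ix = height[price]
emit(height)
base = [height for value in height]
if height >= 26 and 26 == 5:
    base = height[base]
else:
    ix = i[price]
height -= price - 24
height = price
i = ix - price
if 3 > 32 and 32 == base:
    price -= 11 >= 12
    height = i[18]
else:
    base = base + 11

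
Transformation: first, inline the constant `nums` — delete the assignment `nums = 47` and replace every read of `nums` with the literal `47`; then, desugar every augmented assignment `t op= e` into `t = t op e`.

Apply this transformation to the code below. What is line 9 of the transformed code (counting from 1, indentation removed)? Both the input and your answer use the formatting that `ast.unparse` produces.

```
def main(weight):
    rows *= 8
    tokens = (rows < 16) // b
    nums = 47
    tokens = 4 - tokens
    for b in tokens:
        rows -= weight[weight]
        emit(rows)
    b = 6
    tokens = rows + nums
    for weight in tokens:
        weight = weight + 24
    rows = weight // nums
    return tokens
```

Transformed code:
def main(weight):
    rows = rows * 8
    tokens = (rows < 16) // b
    tokens = 4 - tokens
    for b in tokens:
        rows = rows - weight[weight]
        emit(rows)
    b = 6
    tokens = rows + 47
    for weight in tokens:
        weight = weight + 24
    rows = weight // 47
    return tokens

tokens = rows + 47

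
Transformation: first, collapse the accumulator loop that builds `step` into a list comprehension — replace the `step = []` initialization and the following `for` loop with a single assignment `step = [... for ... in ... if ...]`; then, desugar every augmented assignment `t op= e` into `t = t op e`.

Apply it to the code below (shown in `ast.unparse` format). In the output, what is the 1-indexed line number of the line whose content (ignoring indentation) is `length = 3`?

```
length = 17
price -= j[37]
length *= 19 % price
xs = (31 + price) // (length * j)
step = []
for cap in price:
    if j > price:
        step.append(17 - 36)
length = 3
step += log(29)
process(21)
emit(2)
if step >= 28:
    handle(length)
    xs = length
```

Transformed code:
length = 17
price = price - j[37]
length = length * (19 % price)
xs = (31 + price) // (length * j)
step = [17 - 36 for cap in price if j > price]
length = 3
step = step + log(29)
process(21)
emit(2)
if step >= 28:
    handle(length)
    xs = length

6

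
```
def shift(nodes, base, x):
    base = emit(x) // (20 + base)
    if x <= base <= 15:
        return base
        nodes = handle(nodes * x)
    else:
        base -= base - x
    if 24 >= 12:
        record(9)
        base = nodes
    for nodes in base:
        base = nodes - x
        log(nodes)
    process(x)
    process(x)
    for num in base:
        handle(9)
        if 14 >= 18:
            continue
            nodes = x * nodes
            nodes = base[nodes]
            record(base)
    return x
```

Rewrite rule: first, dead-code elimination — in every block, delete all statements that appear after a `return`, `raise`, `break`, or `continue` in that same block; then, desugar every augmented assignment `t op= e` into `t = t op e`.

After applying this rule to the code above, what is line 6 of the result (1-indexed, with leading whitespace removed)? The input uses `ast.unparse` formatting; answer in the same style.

Transformed code:
def shift(nodes, base, x):
    base = emit(x) // (20 + base)
    if x <= base <= 15:
        return base
    else:
        base = base - (base - x)
    if 24 >= 12:
        record(9)
        base = nodes
    for nodes in base:
        base = nodes - x
        log(nodes)
    process(x)
    process(x)
    for num in base:
        handle(9)
        if 14 >= 18:
            continue
    return x

base = base - (base - x)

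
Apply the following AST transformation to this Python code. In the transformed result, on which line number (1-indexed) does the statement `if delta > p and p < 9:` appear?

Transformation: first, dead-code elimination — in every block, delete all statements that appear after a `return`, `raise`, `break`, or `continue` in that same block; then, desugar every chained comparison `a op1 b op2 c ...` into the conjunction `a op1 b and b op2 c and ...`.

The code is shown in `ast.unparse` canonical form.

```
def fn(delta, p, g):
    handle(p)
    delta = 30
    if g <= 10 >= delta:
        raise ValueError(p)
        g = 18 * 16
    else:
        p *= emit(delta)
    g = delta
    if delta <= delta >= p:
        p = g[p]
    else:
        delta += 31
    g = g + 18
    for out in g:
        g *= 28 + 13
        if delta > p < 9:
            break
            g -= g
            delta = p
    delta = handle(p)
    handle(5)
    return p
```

Transformed code:
def fn(delta, p, g):
    handle(p)
    delta = 30
    if g <= 10 and 10 >= delta:
        raise ValueError(p)
    else:
        p *= emit(delta)
    g = delta
    if delta <= delta and delta >= p:
        p = g[p]
    else:
        delta += 31
    g = g + 18
    for out in g:
        g *= 28 + 13
        if delta > p and p < 9:
            break
    delta = handle(p)
    handle(5)
    return p

16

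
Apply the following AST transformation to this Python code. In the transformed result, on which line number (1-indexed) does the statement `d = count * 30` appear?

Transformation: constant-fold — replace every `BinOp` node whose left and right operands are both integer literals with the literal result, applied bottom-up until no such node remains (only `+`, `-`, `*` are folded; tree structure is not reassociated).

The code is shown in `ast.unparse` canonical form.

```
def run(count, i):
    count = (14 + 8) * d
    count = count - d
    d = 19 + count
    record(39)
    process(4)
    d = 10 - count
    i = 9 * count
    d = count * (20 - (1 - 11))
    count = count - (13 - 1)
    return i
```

Transformed code:
def run(count, i):
    count = 22 * d
    count = count - d
    d = 19 + count
    record(39)
    process(4)
    d = 10 - count
    i = 9 * count
    d = count * 30
    count = count - 12
    return i

9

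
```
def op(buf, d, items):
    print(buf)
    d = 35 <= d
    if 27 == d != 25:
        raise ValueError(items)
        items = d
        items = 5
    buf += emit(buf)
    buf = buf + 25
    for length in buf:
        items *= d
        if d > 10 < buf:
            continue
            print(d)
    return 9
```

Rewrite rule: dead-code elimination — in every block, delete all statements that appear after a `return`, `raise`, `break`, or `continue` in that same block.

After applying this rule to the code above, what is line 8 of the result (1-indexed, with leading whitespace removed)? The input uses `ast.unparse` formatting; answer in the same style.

for length in buf:

Transformed code:
def op(buf, d, items):
    print(buf)
    d = 35 <= d
    if 27 == d != 25:
        raise ValueError(items)
    buf += emit(buf)
    buf = buf + 25
    for length in buf:
        items *= d
        if d > 10 < buf:
            continue
    return 9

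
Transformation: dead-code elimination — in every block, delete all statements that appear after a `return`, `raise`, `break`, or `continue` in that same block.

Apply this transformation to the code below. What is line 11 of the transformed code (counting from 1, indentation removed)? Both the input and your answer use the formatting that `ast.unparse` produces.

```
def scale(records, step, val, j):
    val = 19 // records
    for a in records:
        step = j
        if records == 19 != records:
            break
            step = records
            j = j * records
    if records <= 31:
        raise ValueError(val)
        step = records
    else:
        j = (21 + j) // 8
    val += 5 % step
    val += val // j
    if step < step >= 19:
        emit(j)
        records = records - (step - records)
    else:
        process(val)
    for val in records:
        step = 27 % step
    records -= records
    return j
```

val += 5 % step

Transformed code:
def scale(records, step, val, j):
    val = 19 // records
    for a in records:
        step = j
        if records == 19 != records:
            break
    if records <= 31:
        raise ValueError(val)
    else:
        j = (21 + j) // 8
    val += 5 % step
    val += val // j
    if step < step >= 19:
        emit(j)
        records = records - (step - records)
    else:
        process(val)
    for val in records:
        step = 27 % step
    records -= records
    return j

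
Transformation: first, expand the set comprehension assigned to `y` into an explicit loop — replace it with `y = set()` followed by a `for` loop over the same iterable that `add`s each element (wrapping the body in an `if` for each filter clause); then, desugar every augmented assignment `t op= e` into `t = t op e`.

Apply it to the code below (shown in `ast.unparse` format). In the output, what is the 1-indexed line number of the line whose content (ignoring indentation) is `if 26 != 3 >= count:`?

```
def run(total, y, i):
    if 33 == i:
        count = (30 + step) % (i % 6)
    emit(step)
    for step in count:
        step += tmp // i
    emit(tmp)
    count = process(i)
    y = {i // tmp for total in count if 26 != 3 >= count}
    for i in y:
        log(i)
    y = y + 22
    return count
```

11

Transformed code:
def run(total, y, i):
    if 33 == i:
        count = (30 + step) % (i % 6)
    emit(step)
    for step in count:
        step = step + tmp // i
    emit(tmp)
    count = process(i)
    y = set()
    for total in count:
        if 26 != 3 >= count:
            y.add(i // tmp)
    for i in y:
        log(i)
    y = y + 22
    return count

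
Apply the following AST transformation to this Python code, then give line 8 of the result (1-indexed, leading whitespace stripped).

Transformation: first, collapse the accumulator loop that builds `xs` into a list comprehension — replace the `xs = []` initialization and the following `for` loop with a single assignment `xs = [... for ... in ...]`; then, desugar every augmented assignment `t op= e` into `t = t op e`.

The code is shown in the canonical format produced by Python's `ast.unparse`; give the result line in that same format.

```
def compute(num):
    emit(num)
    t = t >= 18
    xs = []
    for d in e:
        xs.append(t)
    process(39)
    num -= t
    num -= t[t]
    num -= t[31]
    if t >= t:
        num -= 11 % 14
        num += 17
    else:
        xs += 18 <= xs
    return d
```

num = num - t[31]

Transformed code:
def compute(num):
    emit(num)
    t = t >= 18
    xs = [t for d in e]
    process(39)
    num = num - t
    num = num - t[t]
    num = num - t[31]
    if t >= t:
        num = num - 11 % 14
        num = num + 17
    else:
        xs = xs + (18 <= xs)
    return d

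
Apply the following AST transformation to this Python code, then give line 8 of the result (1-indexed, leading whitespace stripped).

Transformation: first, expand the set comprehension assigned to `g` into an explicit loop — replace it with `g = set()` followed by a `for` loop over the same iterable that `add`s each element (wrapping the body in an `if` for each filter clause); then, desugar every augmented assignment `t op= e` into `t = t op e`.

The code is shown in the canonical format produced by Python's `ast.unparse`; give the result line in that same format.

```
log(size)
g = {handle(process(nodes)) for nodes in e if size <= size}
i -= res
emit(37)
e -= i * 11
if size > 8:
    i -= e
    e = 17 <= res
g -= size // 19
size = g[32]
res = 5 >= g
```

Transformed code:
log(size)
g = set()
for nodes in e:
    if size <= size:
        g.add(handle(process(nodes)))
i = i - res
emit(37)
e = e - i * 11
if size > 8:
    i = i - e
    e = 17 <= res
g = g - size // 19
size = g[32]
res = 5 >= g

e = e - i * 11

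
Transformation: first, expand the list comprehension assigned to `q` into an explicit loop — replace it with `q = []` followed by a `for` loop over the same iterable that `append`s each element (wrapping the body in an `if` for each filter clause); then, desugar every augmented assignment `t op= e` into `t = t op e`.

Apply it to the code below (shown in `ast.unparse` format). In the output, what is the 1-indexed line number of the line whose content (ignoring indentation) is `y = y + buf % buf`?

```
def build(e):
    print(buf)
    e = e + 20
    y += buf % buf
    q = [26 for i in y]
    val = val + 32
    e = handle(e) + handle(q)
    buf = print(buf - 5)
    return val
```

4

Transformed code:
def build(e):
    print(buf)
    e = e + 20
    y = y + buf % buf
    q = []
    for i in y:
        q.append(26)
    val = val + 32
    e = handle(e) + handle(q)
    buf = print(buf - 5)
    return val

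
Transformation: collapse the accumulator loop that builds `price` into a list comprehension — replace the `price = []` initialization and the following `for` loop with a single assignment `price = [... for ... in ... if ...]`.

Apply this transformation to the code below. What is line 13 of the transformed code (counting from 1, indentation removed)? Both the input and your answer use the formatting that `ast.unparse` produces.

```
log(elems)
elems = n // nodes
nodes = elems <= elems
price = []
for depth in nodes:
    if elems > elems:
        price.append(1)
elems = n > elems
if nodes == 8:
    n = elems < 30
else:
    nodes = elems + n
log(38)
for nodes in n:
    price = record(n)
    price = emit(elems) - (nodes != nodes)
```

Transformed code:
log(elems)
elems = n // nodes
nodes = elems <= elems
price = [1 for depth in nodes if elems > elems]
elems = n > elems
if nodes == 8:
    n = elems < 30
else:
    nodes = elems + n
log(38)
for nodes in n:
    price = record(n)
    price = emit(elems) - (nodes != nodes)

price = emit(elems) - (nodes != nodes)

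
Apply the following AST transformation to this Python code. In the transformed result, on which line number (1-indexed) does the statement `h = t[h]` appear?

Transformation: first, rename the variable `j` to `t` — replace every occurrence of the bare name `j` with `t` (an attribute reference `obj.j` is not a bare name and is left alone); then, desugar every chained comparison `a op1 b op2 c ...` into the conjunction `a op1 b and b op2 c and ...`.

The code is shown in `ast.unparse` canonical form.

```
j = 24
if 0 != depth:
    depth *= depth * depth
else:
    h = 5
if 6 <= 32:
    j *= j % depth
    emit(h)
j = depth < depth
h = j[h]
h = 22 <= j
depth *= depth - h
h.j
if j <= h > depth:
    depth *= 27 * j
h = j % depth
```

Transformed code:
t = 24
if 0 != depth:
    depth *= depth * depth
else:
    h = 5
if 6 <= 32:
    t *= t % depth
    emit(h)
t = depth < depth
h = t[h]
h = 22 <= t
depth *= depth - h
h.j
if t <= h and h > depth:
    depth *= 27 * t
h = t % depth

10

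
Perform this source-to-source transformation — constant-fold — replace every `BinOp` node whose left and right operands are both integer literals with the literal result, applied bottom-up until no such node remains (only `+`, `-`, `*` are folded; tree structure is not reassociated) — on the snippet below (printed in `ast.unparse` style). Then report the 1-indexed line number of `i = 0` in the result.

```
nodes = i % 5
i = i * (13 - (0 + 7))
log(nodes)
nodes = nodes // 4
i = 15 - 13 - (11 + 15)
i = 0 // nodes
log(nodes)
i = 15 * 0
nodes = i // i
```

Transformed code:
nodes = i % 5
i = i * 6
log(nodes)
nodes = nodes // 4
i = -24
i = 0 // nodes
log(nodes)
i = 0
nodes = i // i

8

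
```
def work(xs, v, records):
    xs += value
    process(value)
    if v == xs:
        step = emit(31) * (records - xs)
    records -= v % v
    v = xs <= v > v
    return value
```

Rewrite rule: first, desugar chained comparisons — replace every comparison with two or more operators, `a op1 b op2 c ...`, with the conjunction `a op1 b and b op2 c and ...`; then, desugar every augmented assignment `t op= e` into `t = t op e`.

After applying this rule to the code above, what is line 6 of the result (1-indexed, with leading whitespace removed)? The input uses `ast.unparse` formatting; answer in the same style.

Transformed code:
def work(xs, v, records):
    xs = xs + value
    process(value)
    if v == xs:
        step = emit(31) * (records - xs)
    records = records - v % v
    v = xs <= v and v > v
    return value

records = records - v % v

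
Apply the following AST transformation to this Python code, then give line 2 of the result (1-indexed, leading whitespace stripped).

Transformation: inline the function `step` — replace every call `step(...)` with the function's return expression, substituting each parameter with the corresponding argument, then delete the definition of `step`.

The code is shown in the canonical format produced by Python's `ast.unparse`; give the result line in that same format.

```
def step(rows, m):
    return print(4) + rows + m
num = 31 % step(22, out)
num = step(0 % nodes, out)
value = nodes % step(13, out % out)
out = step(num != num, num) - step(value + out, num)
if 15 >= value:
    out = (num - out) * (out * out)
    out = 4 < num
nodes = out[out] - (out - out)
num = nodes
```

num = print(4) + 0 % nodes + out

Transformed code:
num = 31 % (print(4) + 22 + out)
num = print(4) + 0 % nodes + out
value = nodes % (print(4) + 13 + out % out)
out = print(4) + (num != num) + num - (print(4) + (value + out) + num)
if 15 >= value:
    out = (num - out) * (out * out)
    out = 4 < num
nodes = out[out] - (out - out)
num = nodes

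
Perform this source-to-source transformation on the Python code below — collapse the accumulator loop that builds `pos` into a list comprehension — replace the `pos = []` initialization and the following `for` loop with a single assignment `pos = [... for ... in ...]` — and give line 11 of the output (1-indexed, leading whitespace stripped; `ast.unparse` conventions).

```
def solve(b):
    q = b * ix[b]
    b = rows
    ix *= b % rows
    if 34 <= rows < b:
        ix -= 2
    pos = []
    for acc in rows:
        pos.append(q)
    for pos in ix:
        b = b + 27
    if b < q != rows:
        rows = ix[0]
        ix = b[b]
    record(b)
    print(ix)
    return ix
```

Transformed code:
def solve(b):
    q = b * ix[b]
    b = rows
    ix *= b % rows
    if 34 <= rows < b:
        ix -= 2
    pos = [q for acc in rows]
    for pos in ix:
        b = b + 27
    if b < q != rows:
        rows = ix[0]
        ix = b[b]
    record(b)
    print(ix)
    return ix

rows = ix[0]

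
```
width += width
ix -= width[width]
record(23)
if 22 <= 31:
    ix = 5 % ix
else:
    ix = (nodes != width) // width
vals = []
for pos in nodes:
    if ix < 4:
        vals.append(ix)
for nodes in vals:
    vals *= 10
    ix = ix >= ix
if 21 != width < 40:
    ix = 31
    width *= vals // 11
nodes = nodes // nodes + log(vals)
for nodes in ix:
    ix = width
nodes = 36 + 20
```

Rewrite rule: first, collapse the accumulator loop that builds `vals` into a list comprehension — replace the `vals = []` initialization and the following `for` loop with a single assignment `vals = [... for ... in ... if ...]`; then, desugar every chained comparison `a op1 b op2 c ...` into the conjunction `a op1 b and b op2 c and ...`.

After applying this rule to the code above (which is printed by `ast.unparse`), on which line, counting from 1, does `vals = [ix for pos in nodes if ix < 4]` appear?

8

Transformed code:
width += width
ix -= width[width]
record(23)
if 22 <= 31:
    ix = 5 % ix
else:
    ix = (nodes != width) // width
vals = [ix for pos in nodes if ix < 4]
for nodes in vals:
    vals *= 10
    ix = ix >= ix
if 21 != width and width < 40:
    ix = 31
    width *= vals // 11
nodes = nodes // nodes + log(vals)
for nodes in ix:
    ix = width
nodes = 36 + 20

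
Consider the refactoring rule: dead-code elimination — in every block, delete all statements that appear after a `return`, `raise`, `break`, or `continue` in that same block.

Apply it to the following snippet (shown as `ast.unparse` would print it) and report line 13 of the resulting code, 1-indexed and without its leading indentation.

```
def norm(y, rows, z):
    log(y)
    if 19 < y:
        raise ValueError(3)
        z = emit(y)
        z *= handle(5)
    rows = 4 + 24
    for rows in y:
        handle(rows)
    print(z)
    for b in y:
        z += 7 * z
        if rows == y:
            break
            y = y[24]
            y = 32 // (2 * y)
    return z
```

return z

Transformed code:
def norm(y, rows, z):
    log(y)
    if 19 < y:
        raise ValueError(3)
    rows = 4 + 24
    for rows in y:
        handle(rows)
    print(z)
    for b in y:
        z += 7 * z
        if rows == y:
            break
    return z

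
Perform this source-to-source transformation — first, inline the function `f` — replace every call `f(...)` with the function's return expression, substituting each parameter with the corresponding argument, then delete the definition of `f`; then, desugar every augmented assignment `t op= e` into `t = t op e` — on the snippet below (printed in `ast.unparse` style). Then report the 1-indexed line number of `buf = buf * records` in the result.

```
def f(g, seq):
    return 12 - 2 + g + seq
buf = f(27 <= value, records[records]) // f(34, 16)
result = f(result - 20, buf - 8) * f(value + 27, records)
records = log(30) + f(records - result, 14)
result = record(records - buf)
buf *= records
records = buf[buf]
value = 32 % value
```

Transformed code:
buf = (12 - 2 + (27 <= value) + records[records]) // (12 - 2 + 34 + 16)
result = (12 - 2 + (result - 20) + (buf - 8)) * (12 - 2 + (value + 27) + records)
records = log(30) + (12 - 2 + (records - result) + 14)
result = record(records - buf)
buf = buf * records
records = buf[buf]
value = 32 % value

5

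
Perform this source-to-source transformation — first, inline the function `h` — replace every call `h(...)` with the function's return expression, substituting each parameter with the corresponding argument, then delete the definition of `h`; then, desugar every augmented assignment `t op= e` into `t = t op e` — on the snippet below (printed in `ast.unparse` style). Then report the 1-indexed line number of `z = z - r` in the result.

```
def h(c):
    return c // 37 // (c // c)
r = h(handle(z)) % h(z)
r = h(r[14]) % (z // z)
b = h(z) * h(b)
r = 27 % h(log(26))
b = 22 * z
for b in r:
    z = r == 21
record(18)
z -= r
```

Transformed code:
r = handle(z) // 37 // (handle(z) // handle(z)) % (z // 37 // (z // z))
r = r[14] // 37 // (r[14] // r[14]) % (z // z)
b = z // 37 // (z // z) * (b // 37 // (b // b))
r = 27 % (log(26) // 37 // (log(26) // log(26)))
b = 22 * z
for b in r:
    z = r == 21
record(18)
z = z - r

9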